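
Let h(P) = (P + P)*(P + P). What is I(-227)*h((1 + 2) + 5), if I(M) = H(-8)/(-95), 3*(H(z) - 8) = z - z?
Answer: -2048/95 ≈ -21.558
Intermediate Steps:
H(z) = 8 (H(z) = 8 + (z - z)/3 = 8 + (1/3)*0 = 8 + 0 = 8)
h(P) = 4*P**2 (h(P) = (2*P)*(2*P) = 4*P**2)
I(M) = -8/95 (I(M) = 8/(-95) = 8*(-1/95) = -8/95)
I(-227)*h((1 + 2) + 5) = -32*((1 + 2) + 5)**2/95 = -32*(3 + 5)**2/95 = -32*8**2/95 = -32*64/95 = -8/95*256 = -2048/95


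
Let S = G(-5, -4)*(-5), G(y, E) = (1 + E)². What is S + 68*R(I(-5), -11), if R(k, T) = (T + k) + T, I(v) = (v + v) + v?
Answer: -2561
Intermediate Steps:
I(v) = 3*v (I(v) = 2*v + v = 3*v)
R(k, T) = k + 2*T
S = -45 (S = (1 - 4)²*(-5) = (-3)²*(-5) = 9*(-5) = -45)
S + 68*R(I(-5), -11) = -45 + 68*(3*(-5) + 2*(-11)) = -45 + 68*(-15 - 22) = -45 + 68*(-37) = -45 - 2516 = -2561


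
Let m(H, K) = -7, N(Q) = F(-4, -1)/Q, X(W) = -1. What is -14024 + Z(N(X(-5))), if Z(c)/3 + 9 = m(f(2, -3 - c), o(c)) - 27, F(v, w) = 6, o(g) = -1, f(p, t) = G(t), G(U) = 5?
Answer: -14153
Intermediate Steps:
f(p, t) = 5
N(Q) = 6/Q
Z(c) = -129 (Z(c) = -27 + 3*(-7 - 27) = -27 + 3*(-34) = -27 - 102 = -129)
-14024 + Z(N(X(-5))) = -14024 - 129 = -14153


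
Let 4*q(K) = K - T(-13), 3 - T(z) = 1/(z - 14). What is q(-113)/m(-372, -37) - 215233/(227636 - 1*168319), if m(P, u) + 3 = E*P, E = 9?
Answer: -77708704403/21467296836 ≈ -3.6199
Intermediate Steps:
T(z) = 3 - 1/(-14 + z) (T(z) = 3 - 1/(z - 14) = 3 - 1/(-14 + z))
q(K) = -41/54 + K/4 (q(K) = (K - (-43 + 3*(-13))/(-14 - 13))/4 = (K - (-43 - 39)/(-27))/4 = (K - (-1)*(-82)/27)/4 = (K - 1*82/27)/4 = (K - 82/27)/4 = (-82/27 + K)/4 = -41/54 + K/4)
m(P, u) = -3 + 9*P
q(-113)/m(-372, -37) - 215233/(227636 - 1*168319) = (-41/54 + (¼)*(-113))/(-3 + 9*(-372)) - 215233/(227636 - 1*168319) = (-41/54 - 113/4)/(-3 - 3348) - 215233/(227636 - 168319) = -3133/108/(-3351) - 215233/59317 = -3133/108*(-1/3351) - 215233*1/59317 = 3133/361908 - 215233/59317 = -77708704403/21467296836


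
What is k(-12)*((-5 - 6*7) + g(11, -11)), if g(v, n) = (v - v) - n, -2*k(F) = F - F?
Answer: 0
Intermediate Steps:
k(F) = 0 (k(F) = -(F - F)/2 = -½*0 = 0)
g(v, n) = -n (g(v, n) = 0 - n = -n)
k(-12)*((-5 - 6*7) + g(11, -11)) = 0*((-5 - 6*7) - 1*(-11)) = 0*((-5 - 42) + 11) = 0*(-47 + 11) = 0*(-36) = 0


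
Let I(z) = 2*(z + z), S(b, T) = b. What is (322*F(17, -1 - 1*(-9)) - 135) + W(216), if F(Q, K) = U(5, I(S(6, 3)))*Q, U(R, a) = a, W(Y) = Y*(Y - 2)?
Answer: 177465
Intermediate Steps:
W(Y) = Y*(-2 + Y)
I(z) = 4*z (I(z) = 2*(2*z) = 4*z)
F(Q, K) = 24*Q (F(Q, K) = (4*6)*Q = 24*Q)
(322*F(17, -1 - 1*(-9)) - 135) + W(216) = (322*(24*17) - 135) + 216*(-2 + 216) = (322*408 - 135) + 216*214 = (131376 - 135) + 46224 = 131241 + 46224 = 177465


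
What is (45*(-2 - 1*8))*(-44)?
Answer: 19800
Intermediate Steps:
(45*(-2 - 1*8))*(-44) = (45*(-2 - 8))*(-44) = (45*(-10))*(-44) = -450*(-44) = 19800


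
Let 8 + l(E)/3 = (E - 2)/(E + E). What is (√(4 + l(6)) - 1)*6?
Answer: -6 + 6*I*√19 ≈ -6.0 + 26.153*I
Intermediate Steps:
l(E) = -24 + 3*(-2 + E)/(2*E) (l(E) = -24 + 3*((E - 2)/(E + E)) = -24 + 3*((-2 + E)/((2*E))) = -24 + 3*((-2 + E)*(1/(2*E))) = -24 + 3*((-2 + E)/(2*E)) = -24 + 3*(-2 + E)/(2*E))
(√(4 + l(6)) - 1)*6 = (√(4 + (-45/2 - 3/6)) - 1)*6 = (√(4 + (-45/2 - 3*⅙)) - 1)*6 = (√(4 + (-45/2 - ½)) - 1)*6 = (√(4 - 23) - 1)*6 = (√(-19) - 1)*6 = (I*√19 - 1)*6 = (-1 + I*√19)*6 = -6 + 6*I*√19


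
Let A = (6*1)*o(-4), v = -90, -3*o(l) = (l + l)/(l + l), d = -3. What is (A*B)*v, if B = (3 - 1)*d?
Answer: -1080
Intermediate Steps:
o(l) = -⅓ (o(l) = -(l + l)/(3*(l + l)) = -2*l/(3*(2*l)) = -2*l*1/(2*l)/3 = -⅓*1 = -⅓)
A = -2 (A = (6*1)*(-⅓) = 6*(-⅓) = -2)
B = -6 (B = (3 - 1)*(-3) = 2*(-3) = -6)
(A*B)*v = -2*(-6)*(-90) = 12*(-90) = -1080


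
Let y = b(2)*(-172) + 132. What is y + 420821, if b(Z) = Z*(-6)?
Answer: 423017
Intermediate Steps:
b(Z) = -6*Z
y = 2196 (y = -6*2*(-172) + 132 = -12*(-172) + 132 = 2064 + 132 = 2196)
y + 420821 = 2196 + 420821 = 423017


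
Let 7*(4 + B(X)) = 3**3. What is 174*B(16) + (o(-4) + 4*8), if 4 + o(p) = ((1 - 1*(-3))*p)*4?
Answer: -426/7 ≈ -60.857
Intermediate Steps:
o(p) = -4 + 16*p (o(p) = -4 + ((1 - 1*(-3))*p)*4 = -4 + ((1 + 3)*p)*4 = -4 + (4*p)*4 = -4 + 16*p)
B(X) = -1/7 (B(X) = -4 + (1/7)*3**3 = -4 + (1/7)*27 = -4 + 27/7 = -1/7)
174*B(16) + (o(-4) + 4*8) = 174*(-1/7) + ((-4 + 16*(-4)) + 4*8) = -174/7 + ((-4 - 64) + 32) = -174/7 + (-68 + 32) = -174/7 - 36 = -426/7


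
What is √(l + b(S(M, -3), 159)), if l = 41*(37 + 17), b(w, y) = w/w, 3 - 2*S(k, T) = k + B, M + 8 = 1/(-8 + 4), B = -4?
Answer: √2215 ≈ 47.064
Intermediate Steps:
M = -33/4 (M = -8 + 1/(-8 + 4) = -8 + 1/(-4) = -8 - ¼ = -33/4 ≈ -8.2500)
S(k, T) = 7/2 - k/2 (S(k, T) = 3/2 - (k - 4)/2 = 3/2 - (-4 + k)/2 = 3/2 + (2 - k/2) = 7/2 - k/2)
b(w, y) = 1
l = 2214 (l = 41*54 = 2214)
√(l + b(S(M, -3), 159)) = √(2214 + 1) = √2215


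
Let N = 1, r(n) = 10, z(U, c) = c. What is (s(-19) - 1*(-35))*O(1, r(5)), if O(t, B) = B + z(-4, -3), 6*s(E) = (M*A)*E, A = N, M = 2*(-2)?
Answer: 1001/3 ≈ 333.67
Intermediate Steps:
M = -4
A = 1
s(E) = -2*E/3 (s(E) = ((-4*1)*E)/6 = (-4*E)/6 = -2*E/3)
O(t, B) = -3 + B (O(t, B) = B - 3 = -3 + B)
(s(-19) - 1*(-35))*O(1, r(5)) = (-⅔*(-19) - 1*(-35))*(-3 + 10) = (38/3 + 35)*7 = (143/3)*7 = 1001/3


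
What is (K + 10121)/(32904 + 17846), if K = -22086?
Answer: -2393/10150 ≈ -0.23576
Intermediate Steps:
(K + 10121)/(32904 + 17846) = (-22086 + 10121)/(32904 + 17846) = -11965/50750 = -11965*1/50750 = -2393/10150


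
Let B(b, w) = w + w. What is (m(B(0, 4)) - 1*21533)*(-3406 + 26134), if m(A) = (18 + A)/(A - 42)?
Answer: -8320129872/17 ≈ -4.8942e+8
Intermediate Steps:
B(b, w) = 2*w
m(A) = (18 + A)/(-42 + A)
(m(B(0, 4)) - 1*21533)*(-3406 + 26134) = ((18 + 2*4)/(-42 + 2*4) - 1*21533)*(-3406 + 26134) = ((18 + 8)/(-42 + 8) - 21533)*22728 = (26/(-34) - 21533)*22728 = (-1/34*26 - 21533)*22728 = (-13/17 - 21533)*22728 = -366074/17*22728 = -8320129872/17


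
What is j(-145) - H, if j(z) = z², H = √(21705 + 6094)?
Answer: 21025 - √27799 ≈ 20858.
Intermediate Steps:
H = √27799 ≈ 166.73
j(-145) - H = (-145)² - √27799 = 21025 - √27799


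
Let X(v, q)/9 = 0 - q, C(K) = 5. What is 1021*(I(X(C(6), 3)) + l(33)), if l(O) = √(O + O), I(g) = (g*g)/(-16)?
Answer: -744309/16 + 1021*√66 ≈ -38225.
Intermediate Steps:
X(v, q) = -9*q (X(v, q) = 9*(0 - q) = 9*(-q) = -9*q)
I(g) = -g²/16 (I(g) = g²*(-1/16) = -g²/16)
l(O) = √2*√O (l(O) = √(2*O) = √2*√O)
1021*(I(X(C(6), 3)) + l(33)) = 1021*(-(-9*3)²/16 + √2*√33) = 1021*(-1/16*(-27)² + √66) = 1021*(-1/16*729 + √66) = 1021*(-729/16 + √66) = -744309/16 + 1021*√66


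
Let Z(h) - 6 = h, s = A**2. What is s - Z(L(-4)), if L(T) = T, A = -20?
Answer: 398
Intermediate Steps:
s = 400 (s = (-20)**2 = 400)
Z(h) = 6 + h
s - Z(L(-4)) = 400 - (6 - 4) = 400 - 1*2 = 400 - 2 = 398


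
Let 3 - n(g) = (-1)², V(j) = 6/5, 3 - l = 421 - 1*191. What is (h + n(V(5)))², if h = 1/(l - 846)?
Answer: 4601025/1151329 ≈ 3.9963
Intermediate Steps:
l = -227 (l = 3 - (421 - 1*191) = 3 - (421 - 191) = 3 - 1*230 = 3 - 230 = -227)
V(j) = 6/5 (V(j) = 6*(⅕) = 6/5)
n(g) = 2 (n(g) = 3 - 1*(-1)² = 3 - 1*1 = 3 - 1 = 2)
h = -1/1073 (h = 1/(-227 - 846) = 1/(-1073) = -1/1073 ≈ -0.00093197)
(h + n(V(5)))² = (-1/1073 + 2)² = (2145/1073)² = 4601025/1151329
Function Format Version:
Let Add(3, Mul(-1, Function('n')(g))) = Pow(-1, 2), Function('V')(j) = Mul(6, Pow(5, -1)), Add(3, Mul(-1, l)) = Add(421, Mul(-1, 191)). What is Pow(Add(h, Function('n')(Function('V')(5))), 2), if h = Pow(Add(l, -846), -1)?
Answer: Rational(4601025, 1151329) ≈ 3.9963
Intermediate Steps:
l = -227 (l = Add(3, Mul(-1, Add(421, Mul(-1, 191)))) = Add(3, Mul(-1, Add(421, -191))) = Add(3, Mul(-1, 230)) = Add(3, -230) = -227)
Function('V')(j) = Rational(6, 5) (Function('V')(j) = Mul(6, Rational(1, 5)) = Rational(6, 5))
Function('n')(g) = 2 (Function('n')(g) = Add(3, Mul(-1, Pow(-1, 2))) = Add(3, Mul(-1, 1)) = Add(3, -1) = 2)
h = Rational(-1, 1073) (h = Pow(Add(-227, -846), -1) = Pow(-1073, -1) = Rational(-1, 1073) ≈ -0.00093197)
Pow(Add(h, Function('n')(Function('V')(5))), 2) = Pow(Add(Rational(-1, 1073), 2), 2) = Pow(Rational(2145, 1073), 2) = Rational(4601025, 1151329)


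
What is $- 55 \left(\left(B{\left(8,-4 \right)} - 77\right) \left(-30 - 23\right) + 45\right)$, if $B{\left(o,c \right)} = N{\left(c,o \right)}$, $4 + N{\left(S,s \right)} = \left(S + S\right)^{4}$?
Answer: $11701250$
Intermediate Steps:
$N{\left(S,s \right)} = -4 + 16 S^{4}$ ($N{\left(S,s \right)} = -4 + \left(S + S\right)^{4} = -4 + \left(2 S\right)^{4} = -4 + 16 S^{4}$)
$B{\left(o,c \right)} = -4 + 16 c^{4}$
$- 55 \left(\left(B{\left(8,-4 \right)} - 77\right) \left(-30 - 23\right) + 45\right) = - 55 \left(\left(\left(-4 + 16 \left(-4\right)^{4}\right) - 77\right) \left(-30 - 23\right) + 45\right) = - 55 \left(\left(\left(-4 + 16 \cdot 256\right) - 77\right) \left(-53\right) + 45\right) = - 55 \left(\left(\left(-4 + 4096\right) - 77\right) \left(-53\right) + 45\right) = - 55 \left(\left(4092 - 77\right) \left(-53\right) + 45\right) = - 55 \left(4015 \left(-53\right) + 45\right) = - 55 \left(-212795 + 45\right) = \left(-55\right) \left(-212750\right) = 11701250$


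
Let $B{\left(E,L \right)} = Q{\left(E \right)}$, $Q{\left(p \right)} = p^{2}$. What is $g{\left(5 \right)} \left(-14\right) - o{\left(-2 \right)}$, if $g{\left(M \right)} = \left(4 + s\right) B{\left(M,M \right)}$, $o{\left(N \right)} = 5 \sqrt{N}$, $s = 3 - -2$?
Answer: $-3150 - 5 i \sqrt{2} \approx -3150.0 - 7.0711 i$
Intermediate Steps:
$s = 5$ ($s = 3 + 2 = 5$)
$B{\left(E,L \right)} = E^{2}$
$g{\left(M \right)} = 9 M^{2}$ ($g{\left(M \right)} = \left(4 + 5\right) M^{2} = 9 M^{2}$)
$g{\left(5 \right)} \left(-14\right) - o{\left(-2 \right)} = 9 \cdot 5^{2} \left(-14\right) - 5 \sqrt{-2} = 9 \cdot 25 \left(-14\right) - 5 i \sqrt{2} = 225 \left(-14\right) - 5 i \sqrt{2} = -3150 - 5 i \sqrt{2}$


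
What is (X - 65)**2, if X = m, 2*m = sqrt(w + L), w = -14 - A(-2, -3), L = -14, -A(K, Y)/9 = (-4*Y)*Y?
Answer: 4137 - 260*I*sqrt(22) ≈ 4137.0 - 1219.5*I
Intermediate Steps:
A(K, Y) = 36*Y**2 (A(K, Y) = -9*(-4*Y)*Y = -(-36)*Y**2 = 36*Y**2)
w = -338 (w = -14 - 36*(-3)**2 = -14 - 36*9 = -14 - 1*324 = -14 - 324 = -338)
m = 2*I*sqrt(22) (m = sqrt(-338 - 14)/2 = sqrt(-352)/2 = (4*I*sqrt(22))/2 = 2*I*sqrt(22) ≈ 9.3808*I)
X = 2*I*sqrt(22) ≈ 9.3808*I
(X - 65)**2 = (2*I*sqrt(22) - 65)**2 = (-65 + 2*I*sqrt(22))**2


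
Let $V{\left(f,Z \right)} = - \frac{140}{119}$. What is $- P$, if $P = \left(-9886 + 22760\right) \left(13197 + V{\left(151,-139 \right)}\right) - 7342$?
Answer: $- \frac{2887886732}{17} \approx -1.6988 \cdot 10^{8}$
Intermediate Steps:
$V{\left(f,Z \right)} = - \frac{20}{17}$ ($V{\left(f,Z \right)} = \left(-140\right) \frac{1}{119} = - \frac{20}{17}$)
$P = \frac{2887886732}{17}$ ($P = \left(-9886 + 22760\right) \left(13197 - \frac{20}{17}\right) - 7342 = 12874 \cdot \frac{224329}{17} - 7342 = \frac{2888011546}{17} - 7342 = \frac{2887886732}{17} \approx 1.6988 \cdot 10^{8}$)
$- P = \left(-1\right) \frac{2887886732}{17} = - \frac{2887886732}{17}$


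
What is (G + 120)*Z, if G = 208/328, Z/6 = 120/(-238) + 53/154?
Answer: -6217122/53669 ≈ -115.84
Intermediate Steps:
Z = -1257/1309 (Z = 6*(120/(-238) + 53/154) = 6*(120*(-1/238) + 53*(1/154)) = 6*(-60/119 + 53/154) = 6*(-419/2618) = -1257/1309 ≈ -0.96027)
G = 26/41 (G = 208*(1/328) = 26/41 ≈ 0.63415)
(G + 120)*Z = (26/41 + 120)*(-1257/1309) = (4946/41)*(-1257/1309) = -6217122/53669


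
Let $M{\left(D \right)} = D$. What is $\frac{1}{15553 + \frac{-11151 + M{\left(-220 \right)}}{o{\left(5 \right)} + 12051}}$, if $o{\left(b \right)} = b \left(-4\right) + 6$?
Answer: $\frac{12037}{187200090} \approx 6.43 \cdot 10^{-5}$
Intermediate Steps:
$o{\left(b \right)} = 6 - 4 b$ ($o{\left(b \right)} = - 4 b + 6 = 6 - 4 b$)
$\frac{1}{15553 + \frac{-11151 + M{\left(-220 \right)}}{o{\left(5 \right)} + 12051}} = \frac{1}{15553 + \frac{-11151 - 220}{\left(6 - 20\right) + 12051}} = \frac{1}{15553 - \frac{11371}{\left(6 - 20\right) + 12051}} = \frac{1}{15553 - \frac{11371}{-14 + 12051}} = \frac{1}{15553 - \frac{11371}{12037}} = \frac{1}{\frac{187200090}{12037}} = \frac{12037}{187200090}$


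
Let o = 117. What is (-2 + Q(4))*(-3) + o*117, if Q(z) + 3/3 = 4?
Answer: 13686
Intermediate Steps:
Q(z) = 3 (Q(z) = -1 + 4 = 3)
(-2 + Q(4))*(-3) + o*117 = (-2 + 3)*(-3) + 117*117 = 1*(-3) + 13689 = -3 + 13689 = 13686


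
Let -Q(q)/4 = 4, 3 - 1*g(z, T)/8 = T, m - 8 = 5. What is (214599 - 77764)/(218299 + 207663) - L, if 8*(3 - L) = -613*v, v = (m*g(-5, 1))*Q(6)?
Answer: 108622576645/425962 ≈ 2.5501e+5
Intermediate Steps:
m = 13 (m = 8 + 5 = 13)
g(z, T) = 24 - 8*T
Q(q) = -16 (Q(q) = -4*4 = -16)
v = -3328 (v = (13*(24 - 8*1))*(-16) = (13*(24 - 8))*(-16) = (13*16)*(-16) = 208*(-16) = -3328)
L = -255005 (L = 3 - (-613)*(-3328)/8 = 3 - ⅛*2040064 = 3 - 255008 = -255005)
(214599 - 77764)/(218299 + 207663) - L = (214599 - 77764)/(218299 + 207663) - 1*(-255005) = 136835/425962 + 255005 = 108622576645/425962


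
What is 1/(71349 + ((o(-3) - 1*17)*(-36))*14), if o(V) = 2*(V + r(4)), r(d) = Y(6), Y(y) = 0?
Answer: 1/82941 ≈ 1.2057e-5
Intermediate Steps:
r(d) = 0
o(V) = 2*V (o(V) = 2*(V + 0) = 2*V)
1/(71349 + ((o(-3) - 1*17)*(-36))*14) = 1/(71349 + ((2*(-3) - 1*17)*(-36))*14) = 1/(71349 + ((-6 - 17)*(-36))*14) = 1/(71349 - 23*(-36)*14) = 1/(71349 + 828*14) = 1/(71349 + 11592) = 1/82941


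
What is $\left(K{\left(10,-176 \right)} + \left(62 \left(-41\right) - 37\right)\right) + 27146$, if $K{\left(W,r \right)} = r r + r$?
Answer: $55367$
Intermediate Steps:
$K{\left(W,r \right)} = r + r^{2}$ ($K{\left(W,r \right)} = r^{2} + r = r + r^{2}$)
$\left(K{\left(10,-176 \right)} + \left(62 \left(-41\right) - 37\right)\right) + 27146 = \left(- 176 \left(1 - 176\right) + \left(62 \left(-41\right) - 37\right)\right) + 27146 = \left(\left(-176\right) \left(-175\right) - 2579\right) + 27146 = \left(30800 - 2579\right) + 27146 = 28221 + 27146 = 55367$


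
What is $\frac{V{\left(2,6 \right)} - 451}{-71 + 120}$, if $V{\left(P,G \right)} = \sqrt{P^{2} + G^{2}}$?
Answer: $- \frac{451}{49} + \frac{2 \sqrt{10}}{49} \approx -9.075$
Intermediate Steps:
$V{\left(P,G \right)} = \sqrt{G^{2} + P^{2}}$
$\frac{V{\left(2,6 \right)} - 451}{-71 + 120} = \frac{\sqrt{6^{2} + 2^{2}} - 451}{-71 + 120} = \frac{\sqrt{36 + 4} - 451}{49} = \left(\sqrt{40} - 451\right) \frac{1}{49} = \left(2 \sqrt{10} - 451\right) \frac{1}{49} = \left(-451 + 2 \sqrt{10}\right) \frac{1}{49} = - \frac{451}{49} + \frac{2 \sqrt{10}}{49}$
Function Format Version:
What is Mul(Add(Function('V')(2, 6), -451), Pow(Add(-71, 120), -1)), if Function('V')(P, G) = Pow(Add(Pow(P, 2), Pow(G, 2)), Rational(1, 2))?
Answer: Add(Rational(-451, 49), Mul(Rational(2, 49), Pow(10, Rational(1, 2)))) ≈ -9.0750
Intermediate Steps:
Function('V')(P, G) = Pow(Add(Pow(G, 2), Pow(P, 2)), Rational(1, 2))
Mul(Add(Function('V')(2, 6), -451), Pow(Add(-71, 120), -1)) = Mul(Add(Pow(Add(Pow(6, 2), Pow(2, 2)), Rational(1, 2)), -451), Pow(Add(-71, 120), -1)) = Mul(Add(Pow(Add(36, 4), Rational(1, 2)), -451), Pow(49, -1)) = Mul(Add(Pow(40, Rational(1, 2)), -451), Rational(1, 49)) = Mul(Add(Mul(2, Pow(10, Rational(1, 2))), -451), Rational(1, 49)) = Mul(Add(-451, Mul(2, Pow(10, Rational(1, 2)))), Rational(1, 49)) = Add(Rational(-451, 49), Mul(Rational(2, 49), Pow(10, Rational(1, 2))))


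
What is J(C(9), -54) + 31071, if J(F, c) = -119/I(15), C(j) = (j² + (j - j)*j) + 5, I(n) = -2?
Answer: 62261/2 ≈ 31131.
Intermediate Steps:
C(j) = 5 + j² (C(j) = (j² + 0*j) + 5 = (j² + 0) + 5 = j² + 5 = 5 + j²)
J(F, c) = 119/2 (J(F, c) = -119/(-2) = -119*(-½) = 119/2)
J(C(9), -54) + 31071 = 119/2 + 31071 = 62261/2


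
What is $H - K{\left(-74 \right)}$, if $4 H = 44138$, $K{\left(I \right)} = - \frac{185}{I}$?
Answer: $11032$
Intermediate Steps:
$H = \frac{22069}{2}$ ($H = \frac{1}{4} \cdot 44138 = \frac{22069}{2} \approx 11035.0$)
$H - K{\left(-74 \right)} = \frac{22069}{2} - - \frac{185}{-74} = \frac{22069}{2} - \left(-185\right) \left(- \frac{1}{74}\right) = \frac{22069}{2} - \frac{5}{2} = 11032$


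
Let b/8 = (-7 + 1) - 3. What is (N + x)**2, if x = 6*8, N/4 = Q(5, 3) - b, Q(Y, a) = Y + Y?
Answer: 141376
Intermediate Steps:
Q(Y, a) = 2*Y
b = -72 (b = 8*((-7 + 1) - 3) = 8*(-6 - 3) = 8*(-9) = -72)
N = 328 (N = 4*(2*5 - 1*(-72)) = 4*(10 + 72) = 4*82 = 328)
x = 48
(N + x)**2 = (328 + 48)**2 = 376**2 = 141376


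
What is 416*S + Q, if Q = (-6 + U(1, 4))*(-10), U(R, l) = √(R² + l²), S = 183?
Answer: 76188 - 10*√17 ≈ 76147.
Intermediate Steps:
Q = 60 - 10*√17 (Q = (-6 + √(1² + 4²))*(-10) = (-6 + √(1 + 16))*(-10) = (-6 + √17)*(-10) = 60 - 10*√17 ≈ 18.769)
416*S + Q = 416*183 + (60 - 10*√17) = 76128 + (60 - 10*√17) = 76188 - 10*√17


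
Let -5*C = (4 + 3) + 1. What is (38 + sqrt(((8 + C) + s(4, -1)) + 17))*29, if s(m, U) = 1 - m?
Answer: 1102 + 29*sqrt(510)/5 ≈ 1233.0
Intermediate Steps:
C = -8/5 (C = -((4 + 3) + 1)/5 = -(7 + 1)/5 = -1/5*8 = -8/5 ≈ -1.6000)
(38 + sqrt(((8 + C) + s(4, -1)) + 17))*29 = (38 + sqrt(((8 - 8/5) + (1 - 1*4)) + 17))*29 = (38 + sqrt((32/5 + (1 - 4)) + 17))*29 = (38 + sqrt((32/5 - 3) + 17))*29 = (38 + sqrt(17/5 + 17))*29 = (38 + sqrt(102/5))*29 = (38 + sqrt(510)/5)*29 = 1102 + 29*sqrt(510)/5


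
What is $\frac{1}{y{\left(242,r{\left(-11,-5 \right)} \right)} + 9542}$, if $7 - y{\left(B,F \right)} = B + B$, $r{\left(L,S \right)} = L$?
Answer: $\frac{1}{9065} \approx 0.00011031$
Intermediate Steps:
$y{\left(B,F \right)} = 7 - 2 B$ ($y{\left(B,F \right)} = 7 - \left(B + B\right) = 7 - 2 B$)
$\frac{1}{y{\left(242,r{\left(-11,-5 \right)} \right)} + 9542} = \frac{1}{\left(7 - 484\right) + 9542} = \frac{1}{-477 + 9542} = \frac{1}{9065}$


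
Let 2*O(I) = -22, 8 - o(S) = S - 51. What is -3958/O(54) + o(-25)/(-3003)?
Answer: 51450/143 ≈ 359.79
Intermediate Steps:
o(S) = 59 - S (o(S) = 8 - (S - 51) = 8 - (-51 + S) = 8 + (51 - S) = 59 - S)
O(I) = -11 (O(I) = (½)*(-22) = -11)
-3958/O(54) + o(-25)/(-3003) = -3958/(-11) + (59 - 1*(-25))/(-3003) = -3958*(-1/11) + (59 + 25)*(-1/3003) = 3958/11 + 84*(-1/3003) = 3958/11 - 4/143 = 51450/143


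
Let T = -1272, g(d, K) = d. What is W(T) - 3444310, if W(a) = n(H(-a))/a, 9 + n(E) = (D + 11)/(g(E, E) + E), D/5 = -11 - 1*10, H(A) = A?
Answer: -5572838459545/1617984 ≈ -3.4443e+6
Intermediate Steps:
D = -105 (D = 5*(-11 - 1*10) = 5*(-11 - 10) = 5*(-21) = -105)
n(E) = -9 - 47/E (n(E) = -9 + (-105 + 11)/(E + E) = -9 - 94*1/(2*E) = -9 - 47/E)
W(a) = (-9 + 47/a)/a (W(a) = (-9 - 47*(-1/a))/a = (-9 - (-47)/a)/a = (-9 + 47/a)/a)
W(T) - 3444310 = (47 - 9*(-1272))/(-1272)² - 3444310 = (47 + 11448)/1617984 - 3444310 = (1/1617984)*11495 - 3444310 = 11495/1617984 - 3444310 = -5572838459545/1617984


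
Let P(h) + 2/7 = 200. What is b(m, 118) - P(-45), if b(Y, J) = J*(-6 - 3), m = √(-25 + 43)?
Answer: -8832/7 ≈ -1261.7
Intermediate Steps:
P(h) = 1398/7 (P(h) = -2/7 + 200 = 1398/7)
m = 3*√2 (m = √18 = 3*√2 ≈ 4.2426)
b(Y, J) = -9*J (b(Y, J) = J*(-9) = -9*J)
b(m, 118) - P(-45) = -9*118 - 1*1398/7 = -1062 - 1398/7 = -8832/7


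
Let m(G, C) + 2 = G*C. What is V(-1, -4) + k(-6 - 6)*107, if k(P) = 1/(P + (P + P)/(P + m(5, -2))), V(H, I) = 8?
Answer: -19/11 ≈ -1.7273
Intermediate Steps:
m(G, C) = -2 + C*G (m(G, C) = -2 + G*C = -2 + C*G)
k(P) = 1/(P + 2*P/(-12 + P)) (k(P) = 1/(P + (P + P)/(P + (-2 - 2*5))) = 1/(P + (2*P)/(P + (-2 - 10))) = 1/(P + (2*P)/(P - 12)) = 1/(P + (2*P)/(-12 + P)) = 1/(P + 2*P/(-12 + P)))
V(-1, -4) + k(-6 - 6)*107 = 8 + ((-12 + (-6 - 6))/((-6 - 6)*(-10 + (-6 - 6))))*107 = 8 + ((-12 - 12)/((-12)*(-10 - 12)))*107 = 8 - 1/12*(-24)/(-22)*107 = 8 - 1/12*(-1/22)*(-24)*107 = 8 - 1/11*107 = 8 - 107/11 = -19/11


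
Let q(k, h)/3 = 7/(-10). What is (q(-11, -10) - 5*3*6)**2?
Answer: 848241/100 ≈ 8482.4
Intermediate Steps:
q(k, h) = -21/10 (q(k, h) = 3*(7/(-10)) = 3*(7*(-1/10)) = 3*(-7/10) = -21/10)
(q(-11, -10) - 5*3*6)**2 = (-21/10 - 5*3*6)**2 = (-21/10 - 15*6)**2 = (-21/10 - 90)**2 = (-921/10)**2 = 848241/100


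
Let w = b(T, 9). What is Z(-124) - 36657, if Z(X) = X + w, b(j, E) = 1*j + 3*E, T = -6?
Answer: -36760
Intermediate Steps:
b(j, E) = j + 3*E
w = 21 (w = -6 + 3*9 = -6 + 27 = 21)
Z(X) = 21 + X (Z(X) = X + 21 = 21 + X)
Z(-124) - 36657 = (21 - 124) - 36657 = -103 - 36657 = -36760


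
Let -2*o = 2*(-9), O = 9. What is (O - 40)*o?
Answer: -279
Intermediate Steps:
o = 9 (o = -(-9) = -½*(-18) = 9)
(O - 40)*o = (9 - 40)*9 = -31*9 = -279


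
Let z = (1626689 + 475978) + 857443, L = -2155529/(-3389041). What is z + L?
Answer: 10031936310039/3389041 ≈ 2.9601e+6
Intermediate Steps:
L = 2155529/3389041 (L = -2155529*(-1/3389041) = 2155529/3389041 ≈ 0.63603)
z = 2960110 (z = 2102667 + 857443 = 2960110)
z + L = 2960110 + 2155529/3389041 = 10031936310039/3389041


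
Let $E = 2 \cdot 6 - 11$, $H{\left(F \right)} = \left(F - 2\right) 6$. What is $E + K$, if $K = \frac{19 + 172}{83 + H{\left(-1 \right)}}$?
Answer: $\frac{256}{65} \approx 3.9385$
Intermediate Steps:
$H{\left(F \right)} = -12 + 6 F$ ($H{\left(F \right)} = \left(-2 + F\right) 6 = -12 + 6 F$)
$E = 1$ ($E = 12 - 11 = 1$)
$K = \frac{191}{65}$ ($K = \frac{19 + 172}{83 + \left(-12 + 6 \left(-1\right)\right)} = \frac{191}{83 - 18} = \frac{191}{65} \approx 2.9385$)
$E + K = 1 + \frac{191}{65} = \frac{256}{65}$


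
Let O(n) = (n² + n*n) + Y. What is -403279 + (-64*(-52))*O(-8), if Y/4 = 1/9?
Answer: 217657/9 ≈ 24184.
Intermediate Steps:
Y = 4/9 ≈ 0.44444
O(n) = 4/9 + 2*n² (O(n) = (n² + n*n) + 4/9 = (n² + n²) + 4/9 = 2*n² + 4/9 = 4/9 + 2*n²)
-403279 + (-64*(-52))*O(-8) = -403279 + (-64*(-52))*(4/9 + 2*(-8)²) = -403279 + 3328*(4/9 + 2*64) = -403279 + 3328*(4/9 + 128) = -403279 + 3328*(1156/9) = -403279 + 3847168/9 = 217657/9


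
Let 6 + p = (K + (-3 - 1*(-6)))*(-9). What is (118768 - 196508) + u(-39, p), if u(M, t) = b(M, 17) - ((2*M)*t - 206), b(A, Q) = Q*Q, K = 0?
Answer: -79819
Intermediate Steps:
b(A, Q) = Q**2
p = -33 (p = -6 + (0 + (-3 - 1*(-6)))*(-9) = -6 + (0 + (-3 + 6))*(-9) = -6 + (0 + 3)*(-9) = -6 + 3*(-9) = -6 - 27 = -33)
u(M, t) = 495 - 2*M*t (u(M, t) = 17**2 - ((2*M)*t - 206) = 289 - (2*M*t - 206) = 289 - (-206 + 2*M*t) = 289 + (206 - 2*M*t) = 495 - 2*M*t)
(118768 - 196508) + u(-39, p) = (118768 - 196508) + (495 - 2*(-39)*(-33)) = -77740 + (495 - 2574) = -77740 - 2079 = -79819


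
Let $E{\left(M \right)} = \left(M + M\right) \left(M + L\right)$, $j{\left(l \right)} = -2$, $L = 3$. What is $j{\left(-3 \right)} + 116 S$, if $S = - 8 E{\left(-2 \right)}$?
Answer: $3710$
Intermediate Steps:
$E{\left(M \right)} = 2 M \left(3 + M\right)$ ($E{\left(M \right)} = \left(M + M\right) \left(M + 3\right) = 2 M \left(3 + M\right)$)
$S = 32$ ($S = - 8 \cdot 2 \left(-2\right) \left(3 - 2\right) = - 8 \cdot 2 \left(-2\right) 1 = \left(-8\right) \left(-4\right) = 32$)
$j{\left(-3 \right)} + 116 S = -2 + 116 \cdot 32 = -2 + 3712 = 3710$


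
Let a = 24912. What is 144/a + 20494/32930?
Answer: 1789196/2848445 ≈ 0.62813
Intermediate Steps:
144/a + 20494/32930 = 144/24912 + 20494/32930 = 144*(1/24912) + 20494*(1/32930) = 1/173 + 10247/16465 = 1789196/2848445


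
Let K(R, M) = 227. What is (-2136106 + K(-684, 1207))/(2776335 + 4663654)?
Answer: -2135879/7439989 ≈ -0.28708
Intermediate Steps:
(-2136106 + K(-684, 1207))/(2776335 + 4663654) = (-2136106 + 227)/(2776335 + 4663654) = -2135879/7439989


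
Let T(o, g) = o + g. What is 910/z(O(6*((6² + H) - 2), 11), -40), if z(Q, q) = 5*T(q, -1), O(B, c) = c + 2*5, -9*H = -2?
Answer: -182/41 ≈ -4.4390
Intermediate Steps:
T(o, g) = g + o
H = 2/9 (H = -⅑*(-2) = 2/9 ≈ 0.22222)
O(B, c) = 10 + c (O(B, c) = c + 10 = 10 + c)
z(Q, q) = -5 + 5*q (z(Q, q) = 5*(-1 + q) = -5 + 5*q)
910/z(O(6*((6² + H) - 2), 11), -40) = 910/(-5 + 5*(-40)) = 910/(-5 - 200) = 910/(-205) = 910*(-1/205) = -182/41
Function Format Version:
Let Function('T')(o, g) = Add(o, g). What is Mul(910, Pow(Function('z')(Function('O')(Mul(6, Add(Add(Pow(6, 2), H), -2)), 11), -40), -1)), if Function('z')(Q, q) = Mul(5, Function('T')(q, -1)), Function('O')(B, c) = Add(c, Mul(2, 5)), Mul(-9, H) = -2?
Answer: Rational(-182, 41) ≈ -4.4390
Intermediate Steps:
Function('T')(o, g) = Add(g, o)
H = Rational(2, 9) (H = Mul(Rational(-1, 9), -2) = Rational(2, 9) ≈ 0.22222)
Function('O')(B, c) = Add(10, c) (Function('O')(B, c) = Add(c, 10) = Add(10, c))
Function('z')(Q, q) = Add(-5, Mul(5, q)) (Function('z')(Q, q) = Mul(5, Add(-1, q)) = Add(-5, Mul(5, q)))
Mul(910, Pow(Function('z')(Function('O')(Mul(6, Add(Add(Pow(6, 2), H), -2)), 11), -40), -1)) = Mul(910, Pow(Add(-5, Mul(5, -40)), -1)) = Mul(910, Pow(Add(-5, -200), -1)) = Mul(910, Pow(-205, -1)) = Mul(910, Rational(-1, 205)) = Rational(-182, 41)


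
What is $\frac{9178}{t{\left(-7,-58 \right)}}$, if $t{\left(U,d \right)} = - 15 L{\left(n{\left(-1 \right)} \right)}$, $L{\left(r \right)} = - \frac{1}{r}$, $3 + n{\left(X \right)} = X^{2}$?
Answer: $- \frac{18356}{15} \approx -1223.7$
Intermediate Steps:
$n{\left(X \right)} = -3 + X^{2}$
$t{\left(U,d \right)} = - \frac{15}{2}$ ($t{\left(U,d \right)} = - 15 \left(- \frac{1}{-3 + \left(-1\right)^{2}}\right) = - 15 \left(- \frac{1}{-3 + 1}\right) = - 15 \left(- \frac{1}{-2}\right) = - 15 \left(\left(-1\right) \left(- \frac{1}{2}\right)\right) = \left(-15\right) \frac{1}{2} = - \frac{15}{2}$)
$\frac{9178}{t{\left(-7,-58 \right)}} = \frac{9178}{- \frac{15}{2}} = 9178 \left(- \frac{2}{15}\right) = - \frac{18356}{15}$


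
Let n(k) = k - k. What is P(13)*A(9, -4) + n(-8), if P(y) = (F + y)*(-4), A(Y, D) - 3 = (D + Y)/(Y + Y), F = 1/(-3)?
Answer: -4484/27 ≈ -166.07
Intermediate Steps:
F = -⅓ (F = 1*(-⅓) = -⅓ ≈ -0.33333)
n(k) = 0
A(Y, D) = 3 + (D + Y)/(2*Y) (A(Y, D) = 3 + (D + Y)/(Y + Y) = 3 + (D + Y)/((2*Y)) = 3 + (D + Y)*(1/(2*Y)) = 3 + (D + Y)/(2*Y))
P(y) = 4/3 - 4*y (P(y) = (-⅓ + y)*(-4) = 4/3 - 4*y)
P(13)*A(9, -4) + n(-8) = (4/3 - 4*13)*((½)*(-4 + 7*9)/9) + 0 = (4/3 - 52)*((½)*(⅑)*(-4 + 63)) + 0 = -76*59/(3*9) + 0 = -152/3*59/18 + 0 = -4484/27 + 0 = -4484/27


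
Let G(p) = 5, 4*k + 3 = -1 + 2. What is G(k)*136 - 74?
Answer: 606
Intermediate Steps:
k = -1/2 (k = -3/4 + (-1 + 2)/4 = -3/4 + (1/4)*1 = -3/4 + 1/4 = -1/2 ≈ -0.50000)
G(k)*136 - 74 = 5*136 - 74 = 680 - 74 = 606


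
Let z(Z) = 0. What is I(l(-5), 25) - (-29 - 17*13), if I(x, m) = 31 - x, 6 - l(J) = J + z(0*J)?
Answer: 270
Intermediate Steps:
l(J) = 6 - J (l(J) = 6 - (J + 0) = 6 - J)
I(l(-5), 25) - (-29 - 17*13) = (31 - (6 - 1*(-5))) - (-29 - 17*13) = (31 - (6 + 5)) - (-29 - 221) = (31 - 1*11) - 1*(-250) = (31 - 11) + 250 = 20 + 250 = 270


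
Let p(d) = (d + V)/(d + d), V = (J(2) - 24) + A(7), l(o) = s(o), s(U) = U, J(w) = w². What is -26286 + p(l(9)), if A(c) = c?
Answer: -236576/9 ≈ -26286.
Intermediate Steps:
l(o) = o
V = -13 (V = (2² - 24) + 7 = (4 - 24) + 7 = -20 + 7 = -13)
p(d) = (-13 + d)/(2*d) (p(d) = (d - 13)/(d + d) = (-13 + d)/((2*d)) = (-13 + d)*(1/(2*d)) = (-13 + d)/(2*d))
-26286 + p(l(9)) = -26286 + (½)*(-13 + 9)/9 = -26286 + (½)*(⅑)*(-4) = -26286 - 2/9 = -236576/9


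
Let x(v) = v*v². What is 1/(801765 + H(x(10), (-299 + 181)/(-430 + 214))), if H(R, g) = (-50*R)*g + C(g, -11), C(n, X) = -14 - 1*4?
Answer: 27/20909669 ≈ 1.2913e-6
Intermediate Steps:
C(n, X) = -18 (C(n, X) = -14 - 4 = -18)
x(v) = v³
H(R, g) = -18 - 50*R*g (H(R, g) = (-50*R)*g - 18 = -50*R*g - 18 = -18 - 50*R*g)
1/(801765 + H(x(10), (-299 + 181)/(-430 + 214))) = 1/(801765 + (-18 - 50*10³*(-299 + 181)/(-430 + 214))) = 1/(801765 + (-18 - 50*1000*(-118/(-216)))) = 1/(801765 + (-18 - 50*1000*(-118*(-1/216)))) = 1/(801765 + (-18 - 50*1000*59/108)) = 1/(801765 + (-18 - 737500/27)) = 1/(801765 - 737986/27) = 1/(20909669/27) = 27/20909669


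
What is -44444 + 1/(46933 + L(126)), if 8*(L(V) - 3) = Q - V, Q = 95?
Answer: -16686810900/375457 ≈ -44444.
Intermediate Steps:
L(V) = 119/8 - V/8 (L(V) = 3 + (95 - V)/8 = 3 + (95/8 - V/8) = 119/8 - V/8)
-44444 + 1/(46933 + L(126)) = -44444 + 1/(46933 + (119/8 - ⅛*126)) = -44444 + 1/(46933 + (119/8 - 63/4)) = -44444 + 1/(46933 - 7/8) = -44444 + 1/(375457/8) = -44444 + 8/375457 = -16686810900/375457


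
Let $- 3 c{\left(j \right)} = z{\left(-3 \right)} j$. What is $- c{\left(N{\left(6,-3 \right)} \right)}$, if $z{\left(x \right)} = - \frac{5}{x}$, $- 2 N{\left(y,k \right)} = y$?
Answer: $- \frac{5}{3} \approx -1.6667$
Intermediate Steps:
$N{\left(y,k \right)} = - \frac{y}{2}$
$c{\left(j \right)} = - \frac{5 j}{9}$ ($c{\left(j \right)} = - \frac{- \frac{5}{-3} j}{3} = - \frac{\left(-5\right) \left(- \frac{1}{3}\right) j}{3} = - \frac{\frac{5}{3} j}{3} = - \frac{5 j}{9}$)
$- c{\left(N{\left(6,-3 \right)} \right)} = - \frac{\left(-5\right) \left(\left(- \frac{1}{2}\right) 6\right)}{9} = - \frac{\left(-5\right) \left(-3\right)}{9} = \left(-1\right) \frac{5}{3} = - \frac{5}{3}$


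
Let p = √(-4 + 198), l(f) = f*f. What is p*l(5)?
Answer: 25*√194 ≈ 348.21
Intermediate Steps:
l(f) = f²
p = √194 ≈ 13.928
p*l(5) = √194*5² = √194*25 = 25*√194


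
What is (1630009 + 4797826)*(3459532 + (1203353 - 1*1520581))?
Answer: 20198211631840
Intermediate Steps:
(1630009 + 4797826)*(3459532 + (1203353 - 1*1520581)) = 6427835*(3459532 + (1203353 - 1520581)) = 6427835*(3459532 - 317228) = 6427835*3142304 = 20198211631840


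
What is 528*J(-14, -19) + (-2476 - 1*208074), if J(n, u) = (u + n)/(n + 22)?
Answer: -212728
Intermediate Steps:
J(n, u) = (n + u)/(22 + n)
528*J(-14, -19) + (-2476 - 1*208074) = 528*((-14 - 19)/(22 - 14)) + (-2476 - 1*208074) = 528*(-33/8) + (-2476 - 208074) = 528*((1/8)*(-33)) - 210550 = 528*(-33/8) - 210550 = -2178 - 210550 = -212728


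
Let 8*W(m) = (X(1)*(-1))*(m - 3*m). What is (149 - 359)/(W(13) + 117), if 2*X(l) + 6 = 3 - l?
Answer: -420/221 ≈ -1.9005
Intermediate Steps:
X(l) = -3/2 - l/2 (X(l) = -3 + (3 - l)/2 = -3 + (3/2 - l/2) = -3/2 - l/2)
W(m) = -m/2 (W(m) = (((-3/2 - ½*1)*(-1))*(m - 3*m))/8 = (((-3/2 - ½)*(-1))*(-2*m))/8 = ((-2*(-1))*(-2*m))/8 = (2*(-2*m))/8 = (-4*m)/8 = -m/2)
(149 - 359)/(W(13) + 117) = (149 - 359)/(-½*13 + 117) = -210/(-13/2 + 117) = -210/221/2 = -210*2/221 = -420/221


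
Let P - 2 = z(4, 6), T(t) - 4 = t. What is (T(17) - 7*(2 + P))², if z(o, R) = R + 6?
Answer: 8281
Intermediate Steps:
z(o, R) = 6 + R
T(t) = 4 + t
P = 14 (P = 2 + (6 + 6) = 2 + 12 = 14)
(T(17) - 7*(2 + P))² = ((4 + 17) - 7*(2 + 14))² = (21 - 7*16)² = (21 - 112)² = (-91)² = 8281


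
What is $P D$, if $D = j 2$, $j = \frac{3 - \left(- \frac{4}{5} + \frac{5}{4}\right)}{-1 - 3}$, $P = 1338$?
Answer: $- \frac{34119}{20} \approx -1705.9$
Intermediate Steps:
$j = - \frac{51}{80}$ ($j = \frac{3 - \frac{9}{20}}{-4} = \left(3 + \left(\frac{4}{5} - \frac{5}{4}\right)\right) \left(- \frac{1}{4}\right) = \left(3 - \frac{9}{20}\right) \left(- \frac{1}{4}\right) = \frac{51}{20} \left(- \frac{1}{4}\right) = - \frac{51}{80} \approx -0.6375$)
$D = - \frac{51}{40}$ ($D = \left(- \frac{51}{80}\right) 2 = - \frac{51}{40} \approx -1.275$)
$P D = 1338 \left(- \frac{51}{40}\right) = - \frac{34119}{20}$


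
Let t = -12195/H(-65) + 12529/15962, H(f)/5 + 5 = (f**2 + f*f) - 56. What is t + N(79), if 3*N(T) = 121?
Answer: 16401054767/401715654 ≈ 40.828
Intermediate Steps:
H(f) = -305 + 10*f**2 (H(f) = -25 + 5*((f**2 + f*f) - 56) = -25 + 5*((f**2 + f**2) - 56) = -25 + 5*(2*f**2 - 56) = -25 + 5*(-56 + 2*f**2) = -25 + (-280 + 10*f**2) = -305 + 10*f**2)
N(T) = 121/3 (N(T) = (1/3)*121 = 121/3)
t = 66174463/133905218 (t = -12195/(-305 + 10*(-65)**2) + 12529/15962 = -12195/(-305 + 10*4225) + 12529*(1/15962) = -12195/(-305 + 42250) + 12529/15962 = -12195/41945 + 12529/15962 = -12195*1/41945 + 12529/15962 = -2439/8389 + 12529/15962 = 66174463/133905218 ≈ 0.49419)
t + N(79) = 66174463/133905218 + 121/3 = 16401054767/401715654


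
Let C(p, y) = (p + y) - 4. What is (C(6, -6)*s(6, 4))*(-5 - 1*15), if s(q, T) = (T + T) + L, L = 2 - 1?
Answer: 720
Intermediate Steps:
L = 1
C(p, y) = -4 + p + y
s(q, T) = 1 + 2*T (s(q, T) = (T + T) + 1 = 2*T + 1 = 1 + 2*T)
(C(6, -6)*s(6, 4))*(-5 - 1*15) = ((-4 + 6 - 6)*(1 + 2*4))*(-5 - 1*15) = (-4*(1 + 8))*(-5 - 15) = -4*9*(-20) = -36*(-20) = 720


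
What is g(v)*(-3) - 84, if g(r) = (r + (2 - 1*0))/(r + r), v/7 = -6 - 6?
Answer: -2393/28 ≈ -85.464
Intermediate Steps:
v = -84 (v = 7*(-6 - 6) = 7*(-12) = -84)
g(r) = (2 + r)/(2*r) (g(r) = (r + (2 + 0))/((2*r)) = (r + 2)*(1/(2*r)) = (2 + r)*(1/(2*r)) = (2 + r)/(2*r))
g(v)*(-3) - 84 = ((1/2)*(2 - 84)/(-84))*(-3) - 84 = ((1/2)*(-1/84)*(-82))*(-3) - 84 = (41/84)*(-3) - 84 = -41/28 - 84 = -2393/28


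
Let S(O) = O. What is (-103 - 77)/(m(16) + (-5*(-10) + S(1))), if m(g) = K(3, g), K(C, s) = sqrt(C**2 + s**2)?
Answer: -2295/584 + 45*sqrt(265)/584 ≈ -2.6754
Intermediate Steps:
m(g) = sqrt(9 + g**2) (m(g) = sqrt(3**2 + g**2) = sqrt(9 + g**2))
(-103 - 77)/(m(16) + (-5*(-10) + S(1))) = (-103 - 77)/(sqrt(9 + 16**2) + (-5*(-10) + 1)) = -180/(sqrt(9 + 256) + (50 + 1)) = -180/(sqrt(265) + 51) = -180/(51 + sqrt(265))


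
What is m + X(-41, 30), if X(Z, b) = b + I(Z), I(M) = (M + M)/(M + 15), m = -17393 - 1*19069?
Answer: -473575/13 ≈ -36429.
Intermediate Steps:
m = -36462 (m = -17393 - 19069 = -36462)
I(M) = 2*M/(15 + M) (I(M) = (2*M)/(15 + M) = 2*M/(15 + M))
X(Z, b) = b + 2*Z/(15 + Z)
m + X(-41, 30) = -36462 + (2*(-41) + 30*(15 - 41))/(15 - 41) = -36462 + (-82 + 30*(-26))/(-26) = -36462 - (-82 - 780)/26 = -36462 - 1/26*(-862) = -36462 + 431/13 = -473575/13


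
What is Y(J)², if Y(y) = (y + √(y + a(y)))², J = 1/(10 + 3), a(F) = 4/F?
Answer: (1 + √8801)⁴/28561 ≈ 2829.5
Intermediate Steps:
J = 1/13 ≈ 0.076923
Y(y) = (y + √(y + 4/y))²
Y(J)² = ((1/13 + √(1/13 + 4/(1/13)))²)² = ((1/13 + √(1/13 + 4*13))²)² = ((1/13 + √(1/13 + 52))²)² = ((1/13 + √(677/13))²)² = ((1/13 + √8801/13)²)² = (1/13 + √8801/13)⁴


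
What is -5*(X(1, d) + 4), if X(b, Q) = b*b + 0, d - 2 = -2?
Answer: -25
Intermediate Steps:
d = 0 (d = 2 - 2 = 0)
X(b, Q) = b**2 (X(b, Q) = b**2 + 0 = b**2)
-5*(X(1, d) + 4) = -5*(1**2 + 4) = -5*(1 + 4) = -5*5 = -25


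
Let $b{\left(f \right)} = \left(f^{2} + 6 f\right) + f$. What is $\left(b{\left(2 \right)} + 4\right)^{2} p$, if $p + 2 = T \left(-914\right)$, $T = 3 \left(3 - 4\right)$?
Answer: $1326160$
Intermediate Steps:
$b{\left(f \right)} = f^{2} + 7 f$
$T = -3$ ($T = 3 \left(-1\right) = -3$)
$p = 2740$ ($p = -2 - -2742 = -2 + 2742 = 2740$)
$\left(b{\left(2 \right)} + 4\right)^{2} p = \left(2 \left(7 + 2\right) + 4\right)^{2} \cdot 2740 = \left(2 \cdot 9 + 4\right)^{2} \cdot 2740 = \left(18 + 4\right)^{2} \cdot 2740 = 22^{2} \cdot 2740 = 484 \cdot 2740 = 1326160$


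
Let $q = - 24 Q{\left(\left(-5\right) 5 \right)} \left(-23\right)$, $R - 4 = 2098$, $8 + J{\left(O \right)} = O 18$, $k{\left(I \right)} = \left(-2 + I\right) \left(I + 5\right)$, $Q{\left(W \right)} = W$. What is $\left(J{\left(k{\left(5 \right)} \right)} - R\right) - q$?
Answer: $12230$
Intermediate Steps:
$k{\left(I \right)} = \left(-2 + I\right) \left(5 + I\right)$
$J{\left(O \right)} = -8 + 18 O$ ($J{\left(O \right)} = -8 + O 18 = -8 + 18 O$)
$R = 2102$ ($R = 4 + 2098 = 2102$)
$q = -13800$ ($q = - 24 \left(\left(-5\right) 5\right) \left(-23\right) = \left(-24\right) \left(-25\right) \left(-23\right) = 600 \left(-23\right) = -13800$)
$\left(J{\left(k{\left(5 \right)} \right)} - R\right) - q = \left(\left(-8 + 18 \left(-10 + 5^{2} + 3 \cdot 5\right)\right) - 2102\right) - -13800 = \left(\left(-8 + 18 \left(-10 + 25 + 15\right)\right) - 2102\right) + 13800 = \left(\left(-8 + 18 \cdot 30\right) - 2102\right) + 13800 = \left(\left(-8 + 540\right) - 2102\right) + 13800 = \left(532 - 2102\right) + 13800 = -1570 + 13800 = 12230$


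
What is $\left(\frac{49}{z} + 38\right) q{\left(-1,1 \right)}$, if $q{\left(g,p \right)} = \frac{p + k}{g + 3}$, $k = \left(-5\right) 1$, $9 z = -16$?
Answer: $- \frac{167}{8} \approx -20.875$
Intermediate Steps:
$z = - \frac{16}{9}$ ($z = \frac{1}{9} \left(-16\right) = - \frac{16}{9} \approx -1.7778$)
$k = -5$
$q{\left(g,p \right)} = \frac{-5 + p}{3 + g}$ ($q{\left(g,p \right)} = \frac{p - 5}{g + 3} = \frac{-5 + p}{3 + g}$)
$\left(\frac{49}{z} + 38\right) q{\left(-1,1 \right)} = \left(\frac{49}{- \frac{16}{9}} + 38\right) \frac{-5 + 1}{3 - 1} = \left(49 \left(- \frac{9}{16}\right) + 38\right) \frac{1}{2} \left(-4\right) = \left(- \frac{441}{16} + 38\right) \frac{1}{2} \left(-4\right) = \frac{167}{16} \left(-2\right) = - \frac{167}{8}$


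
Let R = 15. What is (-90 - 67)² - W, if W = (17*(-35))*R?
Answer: 33574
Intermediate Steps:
W = -8925 (W = (17*(-35))*15 = -595*15 = -8925)
(-90 - 67)² - W = (-90 - 67)² - 1*(-8925) = (-157)² + 8925 = 24649 + 8925 = 33574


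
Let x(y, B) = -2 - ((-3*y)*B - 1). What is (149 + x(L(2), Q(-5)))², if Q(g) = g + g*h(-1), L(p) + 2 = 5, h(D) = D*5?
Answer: 107584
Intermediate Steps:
h(D) = 5*D
L(p) = 3 (L(p) = -2 + 5 = 3)
Q(g) = -4*g (Q(g) = g + g*(5*(-1)) = g + g*(-5) = g - 5*g = -4*g)
x(y, B) = -1 + 3*B*y (x(y, B) = -2 - (-3*B*y - 1) = -2 - (-1 - 3*B*y) = -2 + (1 + 3*B*y) = -1 + 3*B*y)
(149 + x(L(2), Q(-5)))² = (149 + (-1 + 3*(-4*(-5))*3))² = (149 + (-1 + 3*20*3))² = (149 + (-1 + 180))² = (149 + 179)² = 328² = 107584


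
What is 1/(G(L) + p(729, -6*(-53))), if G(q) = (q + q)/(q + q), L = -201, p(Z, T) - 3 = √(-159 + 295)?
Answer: -1/30 + √34/60 ≈ 0.063849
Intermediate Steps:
p(Z, T) = 3 + 2*√34 (p(Z, T) = 3 + √(-159 + 295) = 3 + √136 = 3 + 2*√34)
G(q) = 1 (G(q) = (2*q)/((2*q)) = (2*q)*(1/(2*q)) = 1)
1/(G(L) + p(729, -6*(-53))) = 1/(1 + (3 + 2*√34)) = 1/(4 + 2*√34)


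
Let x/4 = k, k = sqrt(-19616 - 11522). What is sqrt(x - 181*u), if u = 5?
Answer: sqrt(-905 + 4*I*sqrt(31138)) ≈ 11.016 + 32.037*I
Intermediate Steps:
k = I*sqrt(31138) (k = sqrt(-31138) = I*sqrt(31138) ≈ 176.46*I)
x = 4*I*sqrt(31138) (x = 4*(I*sqrt(31138)) = 4*I*sqrt(31138) ≈ 705.84*I)
sqrt(x - 181*u) = sqrt(4*I*sqrt(31138) - 181*5) = sqrt(4*I*sqrt(31138) - 905) = sqrt(-905 + 4*I*sqrt(31138))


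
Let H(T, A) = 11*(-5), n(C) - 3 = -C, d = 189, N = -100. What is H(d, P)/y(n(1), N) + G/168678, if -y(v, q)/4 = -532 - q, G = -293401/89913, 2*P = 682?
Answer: -15456592087/485323040448 ≈ -0.031848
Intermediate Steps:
P = 341 (P = (½)*682 = 341)
G = -293401/89913 (G = -293401*1/89913 = -293401/89913 ≈ -3.2632)
n(C) = 3 - C
H(T, A) = -55
y(v, q) = 2128 + 4*q (y(v, q) = -4*(-532 - q) = 2128 + 4*q)
H(d, P)/y(n(1), N) + G/168678 = -55/(2128 + 4*(-100)) - 293401/89913/168678 = -55/(2128 - 400) - 293401/89913*1/168678 = -55/1728 - 293401/15166345014 = -15456592087/485323040448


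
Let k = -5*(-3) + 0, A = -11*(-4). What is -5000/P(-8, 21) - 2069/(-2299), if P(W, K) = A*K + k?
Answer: -9552209/2158761 ≈ -4.4249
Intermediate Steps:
A = 44
k = 15 (k = 15 + 0 = 15)
P(W, K) = 15 + 44*K (P(W, K) = 44*K + 15 = 15 + 44*K)
-5000/P(-8, 21) - 2069/(-2299) = -5000/(15 + 44*21) - 2069/(-2299) = -5000/(15 + 924) - 2069*(-1/2299) = -5000/939 + 2069/2299 = -9552209/2158761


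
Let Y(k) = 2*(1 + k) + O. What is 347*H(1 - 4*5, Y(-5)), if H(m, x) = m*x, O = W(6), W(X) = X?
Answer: 13186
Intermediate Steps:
O = 6
Y(k) = 8 + 2*k (Y(k) = 2*(1 + k) + 6 = (2 + 2*k) + 6 = 8 + 2*k)
347*H(1 - 4*5, Y(-5)) = 347*((1 - 4*5)*(8 + 2*(-5))) = 347*((1 - 20)*(8 - 10)) = 347*(-19*(-2)) = 347*38 = 13186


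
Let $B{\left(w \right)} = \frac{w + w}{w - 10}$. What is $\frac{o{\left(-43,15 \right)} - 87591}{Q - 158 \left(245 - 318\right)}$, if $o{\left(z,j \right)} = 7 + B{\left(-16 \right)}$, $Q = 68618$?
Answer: $- \frac{142322}{130247} \approx -1.0927$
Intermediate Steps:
$B{\left(w \right)} = \frac{2 w}{-10 + w}$
$o{\left(z,j \right)} = \frac{107}{13}$ ($o{\left(z,j \right)} = 7 + 2 \left(-16\right) \frac{1}{-10 - 16} = 7 + 2 \left(-16\right) \frac{1}{-26} = 7 + 2 \left(-16\right) \left(- \frac{1}{26}\right) = 7 + \frac{16}{13} = \frac{107}{13}$)
$\frac{o{\left(-43,15 \right)} - 87591}{Q - 158 \left(245 - 318\right)} = \frac{\frac{107}{13} - 87591}{68618 - 158 \left(245 - 318\right)} = - \frac{1138576}{13 \left(68618 - -11534\right)} = - \frac{1138576}{13 \left(68618 + 11534\right)} = - \frac{1138576}{13 \cdot 80152} = \left(- \frac{1138576}{13}\right) \frac{1}{80152} = - \frac{142322}{130247}$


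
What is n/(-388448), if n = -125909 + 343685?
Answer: -13611/24278 ≈ -0.56063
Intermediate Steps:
n = 217776
n/(-388448) = 217776/(-388448) = 217776*(-1/388448) = -13611/24278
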